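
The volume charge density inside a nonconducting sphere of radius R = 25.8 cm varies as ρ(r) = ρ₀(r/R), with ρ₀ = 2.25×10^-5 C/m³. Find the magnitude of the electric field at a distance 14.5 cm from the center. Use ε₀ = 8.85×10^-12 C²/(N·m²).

Take a concentric spherical Gaussian surface of radius r = 14.5 cm (r < R).
Integrate the density: Q_enc = 4π ∫₀^r ρ₀(r'/R)^1 r'² dr' = 4πρ₀ r^4/(4·R) = 1.211×10^-7 C.
Applying ∮E·dA = Q_enc/ε₀ with Φ = E(4πr²):
E = |Q_enc|/(4πε₀r²) = (1.211e-7)/(4π·8.85×10^-12·(0.145)²) = 5.18×10^4 N/C.

|E| ≈ 5.18×10^4 N/C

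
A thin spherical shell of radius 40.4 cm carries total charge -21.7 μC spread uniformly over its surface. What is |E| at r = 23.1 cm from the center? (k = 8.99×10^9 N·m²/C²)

E = 0

By spherical symmetry E is radial; choose a Gaussian sphere of radius r = 23.1 cm (inside the shell, r < 40.4 cm).
All the charge is outside the Gaussian surface: Q_enc = 0, hence E = 0 everywhere inside the shell.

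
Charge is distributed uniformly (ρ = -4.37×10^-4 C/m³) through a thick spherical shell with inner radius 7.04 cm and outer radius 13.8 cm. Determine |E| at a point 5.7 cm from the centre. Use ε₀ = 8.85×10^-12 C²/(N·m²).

E = 0

By spherical symmetry E is radial; choose a Gaussian sphere of radius r = 5.7 cm (r < 7.04 cm, inside the empty cavity).
No charge is enclosed, so by Gauss's law E·4πr² = 0 ⇒ E = 0.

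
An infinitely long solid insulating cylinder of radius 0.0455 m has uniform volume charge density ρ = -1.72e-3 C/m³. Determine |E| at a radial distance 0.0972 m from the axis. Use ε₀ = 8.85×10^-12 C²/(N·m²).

Coaxial Gaussian cylinder, radius r = 0.0972 m, length L (r > 0.0455 m, full cross-section enclosed).
λ_enc = ρ·πR² = (-1.72×10^-3)π(0.0455)² = -1.119×10^-5 C/m.
Gauss's law: E·2πrL = λ_enc L/ε₀.
E = |λ_enc|/(2πε₀r) = (1.119×10^-5)/(2π·8.85×10^-12·0.0972) = 2.07×10^6 N/C.

|E| ≈ 2.07×10^6 V/m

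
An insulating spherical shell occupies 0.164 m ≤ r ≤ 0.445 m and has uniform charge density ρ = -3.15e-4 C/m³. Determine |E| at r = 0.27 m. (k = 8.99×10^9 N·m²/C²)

By spherical symmetry E is radial; choose a Gaussian sphere of radius r = 0.27 m (within the shell material, 0.164 m < r < 0.445 m).
Only the shell between 0.164 m and r is enclosed: Q_enc = ρ·(4π/3)(r³ − a³) = (-3.15×10^-4)·(4π/3)·((0.27)³ − (0.164)³) = -2.015×10^-5 C.
Gauss's law: E·4πr² = Q_enc/ε₀.
E = k|Q_enc|/r² = (8.99×10^9)(2.015e-5)/(0.27)² = 2.49e6 N/C.

E = 2.49×10^6 N/C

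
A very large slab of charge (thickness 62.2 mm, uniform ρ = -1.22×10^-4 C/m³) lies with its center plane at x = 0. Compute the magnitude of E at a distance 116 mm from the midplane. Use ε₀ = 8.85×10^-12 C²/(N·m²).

The point |x| = 116 mm lies outside the slab (half-thickness 0.0311 m). A symmetric pillbox spanning the full slab encloses Q_enc = ρ·d·A.
Flux = 2EA ⇒ E = |ρ|d/(2ε₀), independent of distance outside.
E = (1.22e-4)(0.0622)/(2·8.85×10^-12) = 4.29×10^5 N/C.

|E| ≈ 4.29e5 V/m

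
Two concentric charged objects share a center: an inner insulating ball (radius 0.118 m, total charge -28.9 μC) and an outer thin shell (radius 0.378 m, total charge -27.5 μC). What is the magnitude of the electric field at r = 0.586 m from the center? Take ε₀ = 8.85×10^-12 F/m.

1.48e6 N/C

Symmetry ⇒ E = E(r) r̂. Gaussian sphere of radius r = 0.586 m (r > 0.378 m, enclosing both).
Q_enc = (-28.9 μC) + (-27.5 μC) = -5.64×10^-5 C.
Since E is radial and uniform over the Gaussian sphere, Φ = E·4πr² = Q_enc/ε₀.
E = |Q_enc|/(4πε₀r²) = (5.64×10^-5)/(4π·8.85×10^-12·(0.586)²) = 1.48e6 N/C.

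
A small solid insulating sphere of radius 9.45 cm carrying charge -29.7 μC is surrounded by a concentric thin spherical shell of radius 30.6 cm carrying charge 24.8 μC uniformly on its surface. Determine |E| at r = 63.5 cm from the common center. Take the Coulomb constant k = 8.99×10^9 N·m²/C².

By spherical symmetry E is radial; choose a Gaussian sphere of radius r = 63.5 cm (r > 30.6 cm, enclosing both).
Q_enc = (-29.7 μC) + (24.8 μC) = -4.90e-6 C.
Since E is radial and uniform over the Gaussian sphere, Φ = E·4πr² = Q_enc/ε₀.
E = k|Q_enc|/r² = (8.99×10^9)(4.90×10^-6)/(0.635)² = 1.09e5 N/C.

|E| ≈ 1.09×10^5 V/m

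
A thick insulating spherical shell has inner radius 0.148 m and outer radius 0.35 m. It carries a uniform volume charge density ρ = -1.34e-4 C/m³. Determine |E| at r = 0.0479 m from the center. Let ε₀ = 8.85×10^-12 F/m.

|E| = 0 V/m

Use a concentric Gaussian sphere at r = 0.0479 m (r < 0.148 m, inside the empty cavity).
No charge is enclosed, so by Gauss's law E·4πr² = 0 ⇒ E = 0.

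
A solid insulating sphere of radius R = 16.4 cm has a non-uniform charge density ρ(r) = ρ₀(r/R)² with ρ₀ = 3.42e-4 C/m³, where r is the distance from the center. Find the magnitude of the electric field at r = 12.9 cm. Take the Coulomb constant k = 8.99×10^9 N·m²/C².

Take a concentric spherical Gaussian surface of radius r = 12.9 cm (r < R).
Integrate the density: Q_enc = 4π ∫₀^r ρ₀(r'/R)^2 r'² dr' = 4πρ₀ r^5/(5·R²) = 1.142e-6 C.
Gauss's law: E·4πr² = Q_enc/ε₀.
E = k|Q_enc|/r² = (8.99×10^9)(1.142e-6)/(0.129)² = 6.17×10^5 N/C.

E = 6.17e5 N/C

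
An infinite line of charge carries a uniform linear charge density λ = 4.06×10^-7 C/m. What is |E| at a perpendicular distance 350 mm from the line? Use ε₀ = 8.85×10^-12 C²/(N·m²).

By cylindrical symmetry E is radial; use a coaxial Gaussian cylinder of radius 350 mm and length L.
Q_enc = λL, so λ_enc = 4.06×10^-7 C/m.
By Gauss's law (flux through the curved wall only), E·2πrL = λ_enc L/ε₀.
E = |λ_enc|/(2πε₀r) = (4.06×10^-7)/(2π·8.85×10^-12·0.35) = 2.09e4 N/C.

2.09×10^4 V/m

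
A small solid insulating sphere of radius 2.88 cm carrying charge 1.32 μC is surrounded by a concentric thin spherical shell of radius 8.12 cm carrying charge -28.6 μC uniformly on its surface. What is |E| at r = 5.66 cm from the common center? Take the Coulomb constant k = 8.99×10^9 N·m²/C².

Symmetry ⇒ E = E(r) r̂. Gaussian sphere of radius r = 5.66 cm (between the bodies, 2.88 cm < r < 8.12 cm).
The shell at 8.12 cm lies outside the Gaussian surface, so Q_enc = 1.32 μC = 1.32×10^-6 C.
Gauss's law: E·4πr² = Q_enc/ε₀.
E = k|Q_enc|/r² = (8.99×10^9)(1.32×10^-6)/(0.0566)² = 3.70e6 N/C.

|E| = 3.70e6 V/m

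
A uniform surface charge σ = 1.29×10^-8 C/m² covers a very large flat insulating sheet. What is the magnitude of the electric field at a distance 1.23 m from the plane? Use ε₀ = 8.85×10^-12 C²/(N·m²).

Choose a cylindrical pillbox piercing the sheet, end faces (area A) parallel to it.
Only the two end caps contribute flux: Φ = 2EA. With Q_enc = σA, Gauss's law gives E = |σ|/(2ε₀).
E = |σ|/(2ε₀) = (1.29e-8)/(2·8.85×10^-12) = 729 N/C.

|E| = 729 N/C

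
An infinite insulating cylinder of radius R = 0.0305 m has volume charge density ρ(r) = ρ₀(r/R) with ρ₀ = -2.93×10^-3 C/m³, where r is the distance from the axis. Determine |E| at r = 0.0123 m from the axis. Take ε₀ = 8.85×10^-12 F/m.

E = 5.47e5 V/m

By cylindrical symmetry E is radial; use a coaxial Gaussian cylinder of radius 0.0123 m and length L (r < R).
λ_enc = ∫₀^r ρ(r')·2πr' dr' = (2πρ₀/R)·r^3/3 = -3.744×10^-7 C/m.
Applying ∮E·dA = Q_enc/ε₀ with the end caps contributing no flux:
E = |λ_enc|/(2πε₀r) = (3.744×10^-7)/(2π·8.85×10^-12·0.0123) = 5.47e5 N/C.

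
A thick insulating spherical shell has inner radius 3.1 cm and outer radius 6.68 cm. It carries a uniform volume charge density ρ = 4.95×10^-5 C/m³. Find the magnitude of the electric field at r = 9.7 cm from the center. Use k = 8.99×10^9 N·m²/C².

By spherical symmetry E is radial; choose a Gaussian sphere of radius r = 9.7 cm (r > 6.68 cm, enclosing the whole shell).
Q_enc = ρ·(4π/3)(b³ − a³) = (4.95e-5)·(4π/3)·((0.0668)³ − (0.031)³) = 5.563e-8 C.
Gauss's law: E·4πr² = Q_enc/ε₀.
E = k|Q_enc|/r² = (8.99×10^9)(5.563×10^-8)/(0.097)² = 5.32e4 N/C.

E = 5.32×10^4 N/C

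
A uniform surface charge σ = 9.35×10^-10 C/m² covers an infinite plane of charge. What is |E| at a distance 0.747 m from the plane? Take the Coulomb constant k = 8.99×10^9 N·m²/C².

By planar symmetry E is perpendicular to the sheet and uniform; use a Gaussian pillbox with flat faces of area A on each side of the sheet.
Flux Φ = 2EA and Q_enc = σA, so 2EA = σA/ε₀ ⇒ E = |σ|/(2ε₀), independent of distance.
E = 2πk|σ| = 2π(8.99×10^9)(9.35e-10) = 52.8 N/C.

52.8 N/C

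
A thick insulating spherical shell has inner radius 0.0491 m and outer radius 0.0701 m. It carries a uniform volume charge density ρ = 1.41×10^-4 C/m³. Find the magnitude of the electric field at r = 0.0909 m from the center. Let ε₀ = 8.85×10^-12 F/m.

E ≈ 1.45×10^5 N/C

Symmetry ⇒ E = E(r) r̂. Gaussian sphere of radius r = 0.0909 m (r > 0.0701 m, enclosing the whole shell).
Q_enc = ρ·(4π/3)(b³ − a³) = (1.41e-4)·(4π/3)·((0.0701)³ − (0.0491)³) = 1.335e-7 C.
Applying ∮E·dA = Q_enc/ε₀ with Φ = E(4πr²):
E = |Q_enc|/(4πε₀r²) = (1.335e-7)/(4π·8.85×10^-12·(0.0909)²) = 1.45e5 N/C.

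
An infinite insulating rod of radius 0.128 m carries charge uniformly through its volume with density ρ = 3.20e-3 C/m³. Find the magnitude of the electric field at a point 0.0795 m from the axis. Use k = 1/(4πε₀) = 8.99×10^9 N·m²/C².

1.44×10^7 N/C

By cylindrical symmetry E is radial; use a coaxial Gaussian cylinder of radius 0.0795 m and length L (r < R).
Enclosed charge per unit length: λ_enc = ρ·πr² = (3.20×10^-3)π(0.0795)² = 6.354×10^-5 C/m.
By Gauss's law (flux through the curved wall only), E·2πrL = λ_enc L/ε₀.
E = 2k|λ_enc|/r = 2(8.99×10^9)(6.354×10^-5)/(0.0795) = 1.44e7 N/C.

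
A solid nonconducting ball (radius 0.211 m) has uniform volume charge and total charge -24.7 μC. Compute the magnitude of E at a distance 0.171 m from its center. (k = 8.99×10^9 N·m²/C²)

Symmetry ⇒ E = E(r) r̂. Gaussian sphere of radius r = 0.171 m (r < R).
For a uniform sphere the enclosed fraction is (r/R)³, so Q_enc = (-24.7 μC)(0.171/0.211)³ = -1.315×10^-5 C.
Gauss's law: E·4πr² = Q_enc/ε₀.
E = k|Q_enc|/r² = (8.99×10^9)(1.315×10^-5)/(0.171)² = 4.04e6 N/C.

|E| = 4.04×10^6 N/C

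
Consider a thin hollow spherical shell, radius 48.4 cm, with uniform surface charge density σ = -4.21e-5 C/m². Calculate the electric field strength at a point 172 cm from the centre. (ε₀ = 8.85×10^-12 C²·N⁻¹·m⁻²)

E = 3.77×10^5 N/C

Take a concentric spherical Gaussian surface of radius r = 172 cm (r > 48.4 cm).
The entire shell is enclosed: Q_enc = σ·4πR² = (-4.21×10^-5)·4π·(0.484)² = -1.239e-4 C.
By Gauss's law, ∮E·dA = E·4πr² = Q_enc/ε₀.
E = |Q_enc|/(4πε₀r²) = (1.239×10^-4)/(4π·8.85×10^-12·(1.72)²) = 3.77×10^5 N/C.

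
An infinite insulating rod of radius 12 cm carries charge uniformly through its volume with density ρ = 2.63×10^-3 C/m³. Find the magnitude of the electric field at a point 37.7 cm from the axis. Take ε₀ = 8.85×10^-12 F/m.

|E| ≈ 5.68×10^6 V/m

Choose a coaxial cylinder of radius r = 37.7 cm (arbitrary length L) as the Gaussian surface (r > 12 cm, full cross-section enclosed).
λ_enc = ρ·πR² = (2.63×10^-3)π(0.12)² = 1.19e-4 C/m.
Applying ∮E·dA = Q_enc/ε₀ with the end caps contributing no flux:
E = |λ_enc|/(2πε₀r) = (1.19×10^-4)/(2π·8.85×10^-12·0.377) = 5.68×10^6 N/C.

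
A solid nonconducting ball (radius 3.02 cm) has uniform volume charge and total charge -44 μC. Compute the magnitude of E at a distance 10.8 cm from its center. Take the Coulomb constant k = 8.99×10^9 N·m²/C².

Use a concentric Gaussian sphere at r = 10.8 cm (r > R, so the entire charge is enclosed).
Q_enc = -44 μC = -4.40e-5 C.
Since E is radial and uniform over the Gaussian sphere, Φ = E·4πr² = Q_enc/ε₀.
E = k|Q_enc|/r² = (8.99×10^9)(4.40×10^-5)/(0.108)² = 3.39e7 N/C.

|E| = 3.39×10^7 N/C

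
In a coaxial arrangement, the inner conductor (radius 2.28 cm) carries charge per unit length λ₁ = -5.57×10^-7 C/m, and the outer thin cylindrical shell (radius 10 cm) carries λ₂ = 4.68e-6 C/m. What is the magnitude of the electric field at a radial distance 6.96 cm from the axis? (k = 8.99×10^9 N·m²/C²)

E = 1.44×10^5 N/C

By cylindrical symmetry E is radial; use a coaxial Gaussian cylinder of radius 6.96 cm and length L (between the conductors, 2.28 cm < r < 10 cm).
Only the inner wire is enclosed; the outer shell contributes nothing inside itself. λ_enc = λ₁ = -5.57e-7 C/m.
Since E is radial and uniform over the curved surface, Φ = E·2πrL = Q_enc/ε₀ = λ_enc L/ε₀.
E = 2k|λ_enc|/r = 2(8.99×10^9)(5.57e-7)/(0.0696) = 1.44×10^5 N/C.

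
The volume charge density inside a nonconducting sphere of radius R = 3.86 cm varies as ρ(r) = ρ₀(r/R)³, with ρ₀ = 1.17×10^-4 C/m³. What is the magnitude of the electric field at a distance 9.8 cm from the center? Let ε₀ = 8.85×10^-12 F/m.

|E| ≈ 1.32×10^4 V/m

By spherical symmetry E is radial; choose a Gaussian sphere of radius r = 9.8 cm (r > R, all charge enclosed).
Q_enc = 4π ∫₀^R ρ₀(r'/R)^3 r'² dr' = 4πρ₀R³/6 = 1.409×10^-8 C.
Gauss's law: E·4πr² = Q_enc/ε₀.
E = |Q_enc|/(4πε₀r²) = (1.409×10^-8)/(4π·8.85×10^-12·(0.098)²) = 1.32×10^4 N/C.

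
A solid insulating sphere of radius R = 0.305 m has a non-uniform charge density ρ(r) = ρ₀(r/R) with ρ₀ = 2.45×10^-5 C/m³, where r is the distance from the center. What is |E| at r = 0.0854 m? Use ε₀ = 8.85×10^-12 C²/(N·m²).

Symmetry ⇒ E = E(r) r̂. Gaussian sphere of radius r = 0.0854 m (r < R).
Integrate the density: Q_enc = 4π ∫₀^r ρ₀(r'/R)^1 r'² dr' = 4πρ₀ r^4/(4·R) = 1.342×10^-8 C.
Since E is radial and uniform over the Gaussian sphere, Φ = E·4πr² = Q_enc/ε₀.
E = |Q_enc|/(4πε₀r²) = (1.342e-8)/(4π·8.85×10^-12·(0.0854)²) = 1.65×10^4 N/C.

|E| ≈ 1.65e4 N/C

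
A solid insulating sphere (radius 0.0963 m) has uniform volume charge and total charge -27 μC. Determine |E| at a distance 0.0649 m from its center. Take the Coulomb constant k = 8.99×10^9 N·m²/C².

Symmetry ⇒ E = E(r) r̂. Gaussian sphere of radius r = 0.0649 m (r < R).
Only the charge within r is enclosed: Q_enc = Q·(r/R)³ = (-27 μC)·(0.0649 m/0.0963 m)³ = -8.265×10^-6 C.
By Gauss's law, ∮E·dA = E·4πr² = Q_enc/ε₀.
E = k|Q_enc|/r² = (8.99×10^9)(8.265×10^-6)/(0.0649)² = 1.76×10^7 N/C.

E = 1.76e7 N/C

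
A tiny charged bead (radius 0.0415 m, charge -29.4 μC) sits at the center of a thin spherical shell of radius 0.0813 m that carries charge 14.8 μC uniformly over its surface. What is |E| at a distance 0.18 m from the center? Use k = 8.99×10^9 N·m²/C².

By spherical symmetry E is radial; choose a Gaussian sphere of radius r = 0.18 m (r > 0.0813 m, enclosing both).
Q_enc = (-29.4 μC) + (14.8 μC) = -1.46×10^-5 C.
Applying ∮E·dA = Q_enc/ε₀ with Φ = E(4πr²):
E = k|Q_enc|/r² = (8.99×10^9)(1.46×10^-5)/(0.18)² = 4.05×10^6 N/C.

|E| ≈ 4.05e6 V/m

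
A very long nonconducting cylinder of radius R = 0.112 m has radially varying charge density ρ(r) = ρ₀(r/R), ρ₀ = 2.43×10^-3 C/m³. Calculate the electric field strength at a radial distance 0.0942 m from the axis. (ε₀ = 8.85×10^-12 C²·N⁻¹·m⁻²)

|E| = 7.25×10^6 V/m

Take a coaxial cylindrical Gaussian surface of radius r = 0.0942 m and length L (r < R).
λ_enc = ∫₀^r ρ(r')·2πr' dr' = (2πρ₀/R)·r^3/3 = 3.798e-5 C/m.
Applying ∮E·dA = Q_enc/ε₀ with the end caps contributing no flux:
E = |λ_enc|/(2πε₀r) = (3.798×10^-5)/(2π·8.85×10^-12·0.0942) = 7.25e6 N/C.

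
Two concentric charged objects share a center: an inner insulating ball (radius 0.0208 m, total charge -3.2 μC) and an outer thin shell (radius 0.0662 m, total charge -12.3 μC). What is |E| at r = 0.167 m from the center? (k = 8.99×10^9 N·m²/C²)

Symmetry ⇒ E = E(r) r̂. Gaussian sphere of radius r = 0.167 m (r > 0.0662 m, enclosing both).
Q_enc = (-3.2 μC) + (-12.3 μC) = -1.55e-5 C.
By Gauss's law, ∮E·dA = E·4πr² = Q_enc/ε₀.
E = k|Q_enc|/r² = (8.99×10^9)(1.55e-5)/(0.167)² = 5.00×10^6 N/C.

E ≈ 5.00e6 N/C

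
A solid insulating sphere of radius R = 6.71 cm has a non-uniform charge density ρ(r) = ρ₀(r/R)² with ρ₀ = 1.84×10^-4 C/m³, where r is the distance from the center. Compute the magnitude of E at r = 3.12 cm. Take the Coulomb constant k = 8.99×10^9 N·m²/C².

Use a concentric Gaussian sphere at r = 3.12 cm (r < R).
Integrate the density: Q_enc = 4π ∫₀^r ρ₀(r'/R)^2 r'² dr' = 4πρ₀ r^5/(5·R²) = 3.037×10^-9 C.
Applying ∮E·dA = Q_enc/ε₀ with Φ = E(4πr²):
E = k|Q_enc|/r² = (8.99×10^9)(3.037e-9)/(0.0312)² = 2.80e4 N/C.

E = 2.80×10^4 N/C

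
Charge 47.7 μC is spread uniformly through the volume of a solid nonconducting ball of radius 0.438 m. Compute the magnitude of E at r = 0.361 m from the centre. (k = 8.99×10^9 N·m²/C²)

1.84×10^6 N/C

Symmetry ⇒ E = E(r) r̂. Gaussian sphere of radius r = 0.361 m (r < R).
For a uniform sphere the enclosed fraction is (r/R)³, so Q_enc = (47.7 μC)(0.361/0.438)³ = 2.671×10^-5 C.
Since E is radial and uniform over the Gaussian sphere, Φ = E·4πr² = Q_enc/ε₀.
E = k|Q_enc|/r² = (8.99×10^9)(2.671×10^-5)/(0.361)² = 1.84×10^6 N/C.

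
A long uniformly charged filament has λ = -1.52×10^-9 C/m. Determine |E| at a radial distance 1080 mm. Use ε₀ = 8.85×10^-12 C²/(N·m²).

E ≈ 25.3 N/C

Coaxial Gaussian cylinder, radius r = 1080 mm, length L.
Q_enc = λL, so λ_enc = -1.52×10^-9 C/m.
Since E is radial and uniform over the curved surface, Φ = E·2πrL = Q_enc/ε₀ = λ_enc L/ε₀.
E = |λ_enc|/(2πε₀r) = (1.52×10^-9)/(2π·8.85×10^-12·1.08) = 25.3 N/C.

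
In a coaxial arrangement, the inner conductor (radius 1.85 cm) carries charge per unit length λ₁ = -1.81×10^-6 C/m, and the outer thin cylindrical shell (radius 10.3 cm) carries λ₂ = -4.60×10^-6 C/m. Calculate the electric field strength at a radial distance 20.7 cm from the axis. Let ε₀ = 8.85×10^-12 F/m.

Choose a coaxial cylinder of radius r = 20.7 cm (arbitrary length L) as the Gaussian surface (r > 10.3 cm, enclosing both).
λ_enc = λ₁ + λ₂ = (-1.81×10^-6) + (-4.60×10^-6) = -6.41×10^-6 C/m.
Gauss's law: E·2πrL = λ_enc L/ε₀.
E = |λ_enc|/(2πε₀r) = (6.41×10^-6)/(2π·8.85×10^-12·0.207) = 5.57×10^5 N/C.

5.57e5 V/m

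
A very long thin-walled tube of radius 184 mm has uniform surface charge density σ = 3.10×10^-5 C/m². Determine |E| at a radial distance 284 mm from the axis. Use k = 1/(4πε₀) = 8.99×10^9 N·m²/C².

By cylindrical symmetry E is radial; use a coaxial Gaussian cylinder of radius 284 mm and length L (r > 184 mm).
The whole shell is enclosed: λ_enc = σ·2πR = (3.10e-5)·2π·(0.184) = 3.584×10^-5 C/m.
Since E is radial and uniform over the curved surface, Φ = E·2πrL = Q_enc/ε₀ = λ_enc L/ε₀.
E = 2k|λ_enc|/r = 2(8.99×10^9)(3.584e-5)/(0.284) = 2.27e6 N/C.

|E| = 2.27×10^6 N/C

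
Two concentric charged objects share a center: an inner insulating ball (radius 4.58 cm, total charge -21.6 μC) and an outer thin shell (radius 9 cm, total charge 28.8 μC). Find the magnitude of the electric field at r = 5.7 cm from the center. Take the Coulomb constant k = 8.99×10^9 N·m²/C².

Take a concentric spherical Gaussian surface of radius r = 5.7 cm (between the bodies, 4.58 cm < r < 9 cm).
The shell at 9 cm lies outside the Gaussian surface, so Q_enc = -21.6 μC = -2.16e-5 C.
Since E is radial and uniform over the Gaussian sphere, Φ = E·4πr² = Q_enc/ε₀.
E = k|Q_enc|/r² = (8.99×10^9)(2.16×10^-5)/(0.057)² = 5.98×10^7 N/C.

E = 5.98×10^7 N/C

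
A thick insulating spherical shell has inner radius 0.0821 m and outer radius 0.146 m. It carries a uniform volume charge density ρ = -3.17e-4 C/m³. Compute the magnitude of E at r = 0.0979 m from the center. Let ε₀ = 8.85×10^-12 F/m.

E ≈ 4.80e5 N/C

By spherical symmetry E is radial; choose a Gaussian sphere of radius r = 0.0979 m (within the shell material, 0.0821 m < r < 0.146 m).
Enclosed charge is the volume from a to r: Q_enc = (4π/3)ρ(r³ − a³) = -5.111×10^-7 C.
Gauss's law: E·4πr² = Q_enc/ε₀.
E = |Q_enc|/(4πε₀r²) = (5.111e-7)/(4π·8.85×10^-12·(0.0979)²) = 4.80×10^5 N/C.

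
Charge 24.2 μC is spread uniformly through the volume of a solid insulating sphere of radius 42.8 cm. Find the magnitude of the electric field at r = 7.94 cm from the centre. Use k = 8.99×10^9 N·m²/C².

|E| ≈ 2.20×10^5 N/C

Use a concentric Gaussian sphere at r = 7.94 cm (r < R).
Only the charge within r is enclosed: Q_enc = Q·(r/R)³ = (24.2 μC)·(7.94 cm/42.8 cm)³ = 1.545e-7 C.
Since E is radial and uniform over the Gaussian sphere, Φ = E·4πr² = Q_enc/ε₀.
E = k|Q_enc|/r² = (8.99×10^9)(1.545×10^-7)/(0.0794)² = 2.20×10^5 N/C.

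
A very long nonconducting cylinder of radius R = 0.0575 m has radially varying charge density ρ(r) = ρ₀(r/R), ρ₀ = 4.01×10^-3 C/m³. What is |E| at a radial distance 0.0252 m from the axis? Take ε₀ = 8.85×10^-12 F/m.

Coaxial Gaussian cylinder, radius r = 0.0252 m, length L (r < R).
Integrating ρ over the cross-section to radius r: λ_enc = (2πρ₀/R) ∫₀^r r'^2 dr' = 2πρ₀ r^3/(3·R) = 2.337×10^-6 C/m.
By Gauss's law (flux through the curved wall only), E·2πrL = λ_enc L/ε₀.
E = |λ_enc|/(2πε₀r) = (2.337×10^-6)/(2π·8.85×10^-12·0.0252) = 1.67×10^6 N/C.

|E| ≈ 1.67×10^6 V/m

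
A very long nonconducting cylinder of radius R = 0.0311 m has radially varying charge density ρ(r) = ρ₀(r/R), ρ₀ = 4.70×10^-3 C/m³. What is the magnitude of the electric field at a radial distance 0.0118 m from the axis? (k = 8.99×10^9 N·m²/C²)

By cylindrical symmetry E is radial; use a coaxial Gaussian cylinder of radius 0.0118 m and length L (r < R).
Integrating ρ over the cross-section to radius r: λ_enc = (2πρ₀/R) ∫₀^r r'^2 dr' = 2πρ₀ r^3/(3·R) = 5.20×10^-7 C/m.
By Gauss's law (flux through the curved wall only), E·2πrL = λ_enc L/ε₀.
E = 2k|λ_enc|/r = 2(8.99×10^9)(5.20×10^-7)/(0.0118) = 7.92×10^5 N/C.

|E| ≈ 7.92×10^5 N/C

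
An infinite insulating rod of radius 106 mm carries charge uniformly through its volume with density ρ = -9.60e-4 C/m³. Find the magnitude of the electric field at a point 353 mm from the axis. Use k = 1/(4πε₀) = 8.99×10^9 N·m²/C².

1.73×10^6 V/m

By cylindrical symmetry E is radial; use a coaxial Gaussian cylinder of radius 353 mm and length L (r > 106 mm, full cross-section enclosed).
λ_enc = ρ·πR² = (-9.60e-4)π(0.106)² = -3.389×10^-5 C/m.
Applying ∮E·dA = Q_enc/ε₀ with the end caps contributing no flux:
E = 2k|λ_enc|/r = 2(8.99×10^9)(3.389×10^-5)/(0.353) = 1.73×10^6 N/C.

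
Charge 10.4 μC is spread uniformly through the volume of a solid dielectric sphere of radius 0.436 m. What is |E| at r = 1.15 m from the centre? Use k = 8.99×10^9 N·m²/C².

|E| ≈ 7.07e4 N/C

Take a concentric spherical Gaussian surface of radius r = 1.15 m (r > R, so the entire charge is enclosed).
Q_enc = 10.4 μC = 1.04×10^-5 C.
Since E is radial and uniform over the Gaussian sphere, Φ = E·4πr² = Q_enc/ε₀.
E = k|Q_enc|/r² = (8.99×10^9)(1.04×10^-5)/(1.15)² = 7.07×10^4 N/C.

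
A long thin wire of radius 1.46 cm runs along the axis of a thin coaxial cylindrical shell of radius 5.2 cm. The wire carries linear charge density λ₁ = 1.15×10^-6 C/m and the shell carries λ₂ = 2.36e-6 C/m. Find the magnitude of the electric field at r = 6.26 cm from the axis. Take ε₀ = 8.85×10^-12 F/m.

Choose a coaxial cylinder of radius r = 6.26 cm (arbitrary length L) as the Gaussian surface (r > 5.2 cm, enclosing both).
λ_enc = λ₁ + λ₂ = (1.15×10^-6) + (2.36e-6) = 3.51×10^-6 C/m.
Since E is radial and uniform over the curved surface, Φ = E·2πrL = Q_enc/ε₀ = λ_enc L/ε₀.
E = |λ_enc|/(2πε₀r) = (3.51×10^-6)/(2π·8.85×10^-12·0.0626) = 1.01×10^6 N/C.

E ≈ 1.01e6 N/C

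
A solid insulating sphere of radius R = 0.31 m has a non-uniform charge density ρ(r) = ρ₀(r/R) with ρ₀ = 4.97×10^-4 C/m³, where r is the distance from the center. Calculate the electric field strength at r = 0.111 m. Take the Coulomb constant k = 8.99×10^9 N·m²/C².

By spherical symmetry E is radial; choose a Gaussian sphere of radius r = 0.111 m (r < R).
Q_enc = ∫₀^r ρ(r')·4πr'² dr' = (4πρ₀/R) ∫₀^r r'^3 dr' = 4πρ₀ r^4/(4·R) = 7.646e-7 C.
Since E is radial and uniform over the Gaussian sphere, Φ = E·4πr² = Q_enc/ε₀.
E = k|Q_enc|/r² = (8.99×10^9)(7.646×10^-7)/(0.111)² = 5.58e5 N/C.

|E| ≈ 5.58×10^5 V/m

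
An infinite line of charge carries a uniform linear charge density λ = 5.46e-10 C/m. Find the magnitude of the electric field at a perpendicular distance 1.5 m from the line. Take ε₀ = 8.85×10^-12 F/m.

Take a coaxial cylindrical Gaussian surface of radius r = 1.5 m and length L.
Q_enc = λL, so λ_enc = 5.46×10^-10 C/m.
Since E is radial and uniform over the curved surface, Φ = E·2πrL = Q_enc/ε₀ = λ_enc L/ε₀.
E = |λ_enc|/(2πε₀r) = (5.46×10^-10)/(2π·8.85×10^-12·1.5) = 6.55 N/C.

E = 6.55 V/m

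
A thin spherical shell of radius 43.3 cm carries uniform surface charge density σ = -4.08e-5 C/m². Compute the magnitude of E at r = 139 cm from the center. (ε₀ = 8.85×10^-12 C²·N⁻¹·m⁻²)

Take a concentric spherical Gaussian surface of radius r = 139 cm (r > 43.3 cm).
The entire shell is enclosed: Q_enc = σ·4πR² = (-4.08×10^-5)·4π·(0.433)² = -9.613×10^-5 C.
Since E is radial and uniform over the Gaussian sphere, Φ = E·4πr² = Q_enc/ε₀.
E = |Q_enc|/(4πε₀r²) = (9.613×10^-5)/(4π·8.85×10^-12·(1.39)²) = 4.47×10^5 N/C.

4.47×10^5 N/C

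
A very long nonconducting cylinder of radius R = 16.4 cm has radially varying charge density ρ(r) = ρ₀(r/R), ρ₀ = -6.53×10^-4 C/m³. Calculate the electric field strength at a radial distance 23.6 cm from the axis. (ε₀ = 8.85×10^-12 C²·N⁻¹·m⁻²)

Choose a coaxial cylinder of radius r = 23.6 cm (arbitrary length L) as the Gaussian surface (r > R, full charge per length enclosed).
λ_enc = 2π ∫₀^R ρ₀(r'/R)^1 r' dr' = 2πρ₀R²/3 = -3.678e-5 C/m.
By Gauss's law (flux through the curved wall only), E·2πrL = λ_enc L/ε₀.
E = |λ_enc|/(2πε₀r) = (3.678×10^-5)/(2π·8.85×10^-12·0.236) = 2.80e6 N/C.

|E| = 2.80e6 V/m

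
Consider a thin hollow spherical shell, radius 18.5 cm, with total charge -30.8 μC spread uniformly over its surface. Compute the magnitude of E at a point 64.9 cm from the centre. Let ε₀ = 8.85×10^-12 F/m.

Use a concentric Gaussian sphere at r = 64.9 cm (r > 18.5 cm).
The entire shell is enclosed: Q_enc = -3.08×10^-5 C.
Applying ∮E·dA = Q_enc/ε₀ with Φ = E(4πr²):
E = |Q_enc|/(4πε₀r²) = (3.08×10^-5)/(4π·8.85×10^-12·(0.649)²) = 6.58×10^5 N/C.

6.58e5 V/m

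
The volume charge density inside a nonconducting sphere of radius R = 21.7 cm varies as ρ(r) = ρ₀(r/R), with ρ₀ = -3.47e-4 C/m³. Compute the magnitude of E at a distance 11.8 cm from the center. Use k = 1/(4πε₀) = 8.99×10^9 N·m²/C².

|E| = 6.29×10^5 N/C

Use a concentric Gaussian sphere at r = 11.8 cm (r < R).
Integrate the density: Q_enc = 4π ∫₀^r ρ₀(r'/R)^1 r'² dr' = 4πρ₀ r^4/(4·R) = -9.74×10^-7 C.
Applying ∮E·dA = Q_enc/ε₀ with Φ = E(4πr²):
E = k|Q_enc|/r² = (8.99×10^9)(9.74×10^-7)/(0.118)² = 6.29×10^5 N/C.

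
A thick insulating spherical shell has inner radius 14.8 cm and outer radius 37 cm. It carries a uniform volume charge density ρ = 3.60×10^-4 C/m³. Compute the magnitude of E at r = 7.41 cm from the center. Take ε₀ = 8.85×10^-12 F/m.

E = 0

By spherical symmetry E is radial; choose a Gaussian sphere of radius r = 7.41 cm (r < 14.8 cm, inside the empty cavity).
No charge is enclosed, so by Gauss's law E·4πr² = 0 ⇒ E = 0.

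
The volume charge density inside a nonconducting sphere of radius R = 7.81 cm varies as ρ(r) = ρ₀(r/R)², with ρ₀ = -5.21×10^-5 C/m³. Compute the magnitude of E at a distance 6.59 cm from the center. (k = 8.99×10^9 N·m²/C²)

Use a concentric Gaussian sphere at r = 6.59 cm (r < R).
Q_enc = ∫₀^r ρ(r')·4πr'² dr' = (4πρ₀/R²) ∫₀^r r'^4 dr' = 4πρ₀ r^5/(5·R²) = -2.668e-8 C.
Applying ∮E·dA = Q_enc/ε₀ with Φ = E(4πr²):
E = k|Q_enc|/r² = (8.99×10^9)(2.668×10^-8)/(0.0659)² = 5.52e4 N/C.

5.52e4 N/C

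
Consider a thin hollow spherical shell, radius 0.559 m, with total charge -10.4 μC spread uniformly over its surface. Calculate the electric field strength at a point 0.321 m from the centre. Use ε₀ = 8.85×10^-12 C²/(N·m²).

|E| = 0 V/m

Take a concentric spherical Gaussian surface of radius r = 0.321 m (inside the shell, r < 0.559 m).
All the charge is outside the Gaussian surface: Q_enc = 0, hence E = 0 everywhere inside the shell.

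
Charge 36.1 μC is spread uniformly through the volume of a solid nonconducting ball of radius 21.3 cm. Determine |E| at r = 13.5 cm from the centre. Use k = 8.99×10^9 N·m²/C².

Symmetry ⇒ E = E(r) r̂. Gaussian sphere of radius r = 13.5 cm (r < R).
Only the charge within r is enclosed: Q_enc = Q·(r/R)³ = (36.1 μC)·(13.5 cm/21.3 cm)³ = 9.191×10^-6 C.
Applying ∮E·dA = Q_enc/ε₀ with Φ = E(4πr²):
E = k|Q_enc|/r² = (8.99×10^9)(9.191×10^-6)/(0.135)² = 4.53×10^6 N/C.

|E| = 4.53×10^6 V/m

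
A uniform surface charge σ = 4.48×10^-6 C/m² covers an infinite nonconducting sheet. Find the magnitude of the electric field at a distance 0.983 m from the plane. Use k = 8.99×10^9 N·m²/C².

By planar symmetry E is perpendicular to the sheet and uniform; use a Gaussian pillbox with flat faces of area A on each side of the sheet.
Flux Φ = 2EA and Q_enc = σA, so 2EA = σA/ε₀ ⇒ E = |σ|/(2ε₀), independent of distance.
E = 2πk|σ| = 2π(8.99×10^9)(4.48e-6) = 2.53×10^5 N/C.

2.53×10^5 N/C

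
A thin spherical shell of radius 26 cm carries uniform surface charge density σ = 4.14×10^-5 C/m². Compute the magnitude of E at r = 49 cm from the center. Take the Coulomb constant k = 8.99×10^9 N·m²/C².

1.32×10^6 V/m

Take a concentric spherical Gaussian surface of radius r = 49 cm (r > 26 cm).
The entire shell is enclosed: Q_enc = σ·4πR² = (4.14×10^-5)·4π·(0.26)² = 3.517×10^-5 C.
Applying ∮E·dA = Q_enc/ε₀ with Φ = E(4πr²):
E = k|Q_enc|/r² = (8.99×10^9)(3.517×10^-5)/(0.49)² = 1.32×10^6 N/C.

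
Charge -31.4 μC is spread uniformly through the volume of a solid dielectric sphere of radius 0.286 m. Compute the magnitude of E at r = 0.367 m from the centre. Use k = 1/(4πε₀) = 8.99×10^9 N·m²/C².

|E| ≈ 2.10e6 N/C

Symmetry ⇒ E = E(r) r̂. Gaussian sphere of radius r = 0.367 m (r > R, so the entire charge is enclosed).
Q_enc = -31.4 μC = -3.14×10^-5 C.
Gauss's law: E·4πr² = Q_enc/ε₀.
E = k|Q_enc|/r² = (8.99×10^9)(3.14×10^-5)/(0.367)² = 2.10×10^6 N/C.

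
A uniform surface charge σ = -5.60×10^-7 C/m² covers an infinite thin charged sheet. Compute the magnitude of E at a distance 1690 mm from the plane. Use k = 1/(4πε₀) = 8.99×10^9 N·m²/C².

3.16×10^4 V/m

Choose a cylindrical pillbox piercing the sheet, end faces (area A) parallel to it.
Only the two end caps contribute flux: Φ = 2EA. With Q_enc = σA, Gauss's law gives E = |σ|/(2ε₀).
E = 2πk|σ| = 2π(8.99×10^9)(5.60×10^-7) = 3.16×10^4 N/C.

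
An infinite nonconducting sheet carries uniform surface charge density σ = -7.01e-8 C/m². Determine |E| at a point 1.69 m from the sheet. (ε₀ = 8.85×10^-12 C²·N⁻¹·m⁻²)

The symmetry is planar: E is normal to the sheet and the same magnitude on both sides. Take a pillbox straddling the sheet with end-cap area A.
Flux Φ = 2EA and Q_enc = σA, so 2EA = σA/ε₀ ⇒ E = |σ|/(2ε₀), independent of distance.
E = |σ|/(2ε₀) = (7.01×10^-8)/(2·8.85×10^-12) = 3.96×10^3 N/C.

3.96×10^3 V/m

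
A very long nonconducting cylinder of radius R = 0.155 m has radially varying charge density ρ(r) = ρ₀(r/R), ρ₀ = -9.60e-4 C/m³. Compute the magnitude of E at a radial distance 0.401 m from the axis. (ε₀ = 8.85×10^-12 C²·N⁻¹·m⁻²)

Choose a coaxial cylinder of radius r = 0.401 m (arbitrary length L) as the Gaussian surface (r > R, full charge per length enclosed).
λ_enc = 2π ∫₀^R ρ₀(r'/R)^1 r' dr' = 2πρ₀R²/3 = -4.831×10^-5 C/m.
Gauss's law: E·2πrL = λ_enc L/ε₀.
E = |λ_enc|/(2πε₀r) = (4.831e-5)/(2π·8.85×10^-12·0.401) = 2.17e6 N/C.

2.17e6 V/m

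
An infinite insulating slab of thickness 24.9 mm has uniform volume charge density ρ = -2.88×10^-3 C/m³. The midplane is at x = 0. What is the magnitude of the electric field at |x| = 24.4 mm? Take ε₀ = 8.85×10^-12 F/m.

E ≈ 4.05e6 V/m

The point |x| = 24.4 mm lies outside the slab (half-thickness 0.01245 m). A symmetric pillbox spanning the full slab encloses Q_enc = ρ·d·A.
Flux = 2EA ⇒ E = |ρ|d/(2ε₀), independent of distance outside.
E = (2.88e-3)(0.0249)/(2·8.85×10^-12) = 4.05×10^6 N/C.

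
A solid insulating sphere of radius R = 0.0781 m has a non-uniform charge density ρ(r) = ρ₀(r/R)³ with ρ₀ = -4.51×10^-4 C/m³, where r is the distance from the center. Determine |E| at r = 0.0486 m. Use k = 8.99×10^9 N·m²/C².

Symmetry ⇒ E = E(r) r̂. Gaussian sphere of radius r = 0.0486 m (r < R).
Integrate the density: Q_enc = 4π ∫₀^r ρ₀(r'/R)^3 r'² dr' = 4πρ₀ r^6/(6·R³) = -2.613e-8 C.
By Gauss's law, ∮E·dA = E·4πr² = Q_enc/ε₀.
E = k|Q_enc|/r² = (8.99×10^9)(2.613×10^-8)/(0.0486)² = 9.94e4 N/C.

E ≈ 9.94×10^4 N/C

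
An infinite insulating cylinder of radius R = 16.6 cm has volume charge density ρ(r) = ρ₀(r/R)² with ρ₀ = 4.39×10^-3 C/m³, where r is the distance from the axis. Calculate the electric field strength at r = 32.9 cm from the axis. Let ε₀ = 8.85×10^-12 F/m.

Choose a coaxial cylinder of radius r = 32.9 cm (arbitrary length L) as the Gaussian surface (r > R, full charge per length enclosed).
λ_enc = 2π ∫₀^R ρ₀(r'/R)^2 r' dr' = 2πρ₀R²/4 = 1.90×10^-4 C/m.
Gauss's law: E·2πrL = λ_enc L/ε₀.
E = |λ_enc|/(2πε₀r) = (1.90e-4)/(2π·8.85×10^-12·0.329) = 1.04e7 N/C.

|E| = 1.04×10^7 N/C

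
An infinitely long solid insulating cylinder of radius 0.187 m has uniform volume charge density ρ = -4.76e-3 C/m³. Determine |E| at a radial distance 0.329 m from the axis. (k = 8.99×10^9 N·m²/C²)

E ≈ 2.86e7 N/C

By cylindrical symmetry E is radial; use a coaxial Gaussian cylinder of radius 0.329 m and length L (r > 0.187 m, full cross-section enclosed).
λ_enc = ρ·πR² = (-4.76×10^-3)π(0.187)² = -5.229e-4 C/m.
Applying ∮E·dA = Q_enc/ε₀ with the end caps contributing no flux:
E = 2k|λ_enc|/r = 2(8.99×10^9)(5.229×10^-4)/(0.329) = 2.86×10^7 N/C.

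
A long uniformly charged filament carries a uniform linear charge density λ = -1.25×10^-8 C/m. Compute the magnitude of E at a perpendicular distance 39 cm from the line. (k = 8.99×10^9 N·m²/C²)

By cylindrical symmetry E is radial; use a coaxial Gaussian cylinder of radius 39 cm and length L.
Q_enc = λL, so λ_enc = -1.25e-8 C/m.
Since E is radial and uniform over the curved surface, Φ = E·2πrL = Q_enc/ε₀ = λ_enc L/ε₀.
E = 2k|λ_enc|/r = 2(8.99×10^9)(1.25×10^-8)/(0.39) = 576 N/C.

576 N/C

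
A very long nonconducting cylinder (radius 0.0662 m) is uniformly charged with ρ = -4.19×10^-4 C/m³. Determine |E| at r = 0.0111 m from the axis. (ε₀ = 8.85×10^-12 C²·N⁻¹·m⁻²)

E = 2.63×10^5 V/m

Coaxial Gaussian cylinder, radius r = 0.0111 m, length L (r < R).
Enclosed charge per unit length: λ_enc = ρ·πr² = (-4.19×10^-4)π(0.0111)² = -1.622×10^-7 C/m.
Since E is radial and uniform over the curved surface, Φ = E·2πrL = Q_enc/ε₀ = λ_enc L/ε₀.
E = |λ_enc|/(2πε₀r) = (1.622e-7)/(2π·8.85×10^-12·0.0111) = 2.63×10^5 N/C.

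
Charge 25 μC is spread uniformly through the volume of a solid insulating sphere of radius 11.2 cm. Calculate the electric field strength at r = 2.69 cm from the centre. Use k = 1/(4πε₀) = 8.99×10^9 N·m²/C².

E ≈ 4.30×10^6 N/C

Take a concentric spherical Gaussian surface of radius r = 2.69 cm (r < R).
Only the charge within r is enclosed: Q_enc = Q·(r/R)³ = (25 μC)·(2.69 cm/11.2 cm)³ = 3.464×10^-7 C.
By Gauss's law, ∮E·dA = E·4πr² = Q_enc/ε₀.
E = k|Q_enc|/r² = (8.99×10^9)(3.464e-7)/(0.0269)² = 4.30×10^6 N/C.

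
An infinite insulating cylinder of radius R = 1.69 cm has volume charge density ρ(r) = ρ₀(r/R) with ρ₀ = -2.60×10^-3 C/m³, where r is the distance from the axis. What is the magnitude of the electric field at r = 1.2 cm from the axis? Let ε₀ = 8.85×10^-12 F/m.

8.34×10^5 N/C

Coaxial Gaussian cylinder, radius r = 1.2 cm, length L (r < R).
λ_enc = ∫₀^r ρ(r')·2πr' dr' = (2πρ₀/R)·r^3/3 = -5.568×10^-7 C/m.
Applying ∮E·dA = Q_enc/ε₀ with the end caps contributing no flux:
E = |λ_enc|/(2πε₀r) = (5.568×10^-7)/(2π·8.85×10^-12·0.012) = 8.34×10^5 N/C.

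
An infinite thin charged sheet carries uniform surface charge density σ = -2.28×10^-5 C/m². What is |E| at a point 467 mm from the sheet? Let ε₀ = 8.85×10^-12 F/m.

|E| = 1.29×10^6 V/m

By planar symmetry E is perpendicular to the sheet and uniform; use a Gaussian pillbox with flat faces of area A on each side of the sheet.
Only the two end caps contribute flux: Φ = 2EA. With Q_enc = σA, Gauss's law gives E = |σ|/(2ε₀).
E = |σ|/(2ε₀) = (2.28×10^-5)/(2·8.85×10^-12) = 1.29×10^6 N/C.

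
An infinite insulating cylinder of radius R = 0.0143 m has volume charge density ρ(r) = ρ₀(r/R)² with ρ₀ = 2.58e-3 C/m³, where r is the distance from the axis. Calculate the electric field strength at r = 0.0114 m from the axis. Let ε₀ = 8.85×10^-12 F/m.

E ≈ 5.28×10^5 V/m

Choose a coaxial cylinder of radius r = 0.0114 m (arbitrary length L) as the Gaussian surface (r < R).
Integrating ρ over the cross-section to radius r: λ_enc = (2πρ₀/R²) ∫₀^r r'^3 dr' = 2πρ₀ r^4/(4·R²) = 3.347×10^-7 C/m.
Applying ∮E·dA = Q_enc/ε₀ with the end caps contributing no flux:
E = |λ_enc|/(2πε₀r) = (3.347×10^-7)/(2π·8.85×10^-12·0.0114) = 5.28×10^5 N/C.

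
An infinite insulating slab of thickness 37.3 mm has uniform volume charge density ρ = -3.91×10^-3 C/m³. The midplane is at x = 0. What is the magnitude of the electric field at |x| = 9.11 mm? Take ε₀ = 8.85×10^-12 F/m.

E ≈ 4.02×10^6 N/C

By symmetry E is perpendicular to the slab. A Gaussian pillbox from −9.11 mm to +9.11 mm (face area A) lies entirely within the slab.
Q_enc = ρ·(2x)·A and flux = 2EA, so 2EA = 2ρxA/ε₀ ⇒ E = |ρ|x/ε₀.
E = (3.91e-3)(0.00911)/(8.85×10^-12) = 4.02×10^6 N/C.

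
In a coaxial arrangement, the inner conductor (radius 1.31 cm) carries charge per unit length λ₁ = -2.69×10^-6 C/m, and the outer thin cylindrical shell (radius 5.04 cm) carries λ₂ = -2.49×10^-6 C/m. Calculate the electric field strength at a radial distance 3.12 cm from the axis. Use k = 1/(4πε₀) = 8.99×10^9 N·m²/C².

1.55×10^6 N/C

Choose a coaxial cylinder of radius r = 3.12 cm (arbitrary length L) as the Gaussian surface (between the conductors, 1.31 cm < r < 5.04 cm).
Only the inner wire is enclosed; the outer shell contributes nothing inside itself. λ_enc = λ₁ = -2.69×10^-6 C/m.
Since E is radial and uniform over the curved surface, Φ = E·2πrL = Q_enc/ε₀ = λ_enc L/ε₀.
E = 2k|λ_enc|/r = 2(8.99×10^9)(2.69e-6)/(0.0312) = 1.55e6 N/C.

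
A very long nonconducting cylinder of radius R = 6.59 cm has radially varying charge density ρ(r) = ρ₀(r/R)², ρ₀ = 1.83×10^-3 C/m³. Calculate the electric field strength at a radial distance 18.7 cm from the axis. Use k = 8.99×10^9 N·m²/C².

Choose a coaxial cylinder of radius r = 18.7 cm (arbitrary length L) as the Gaussian surface (r > R, full charge per length enclosed).
λ_enc = 2π ∫₀^R ρ₀(r'/R)^2 r' dr' = 2πρ₀R²/4 = 1.248×10^-5 C/m.
Since E is radial and uniform over the curved surface, Φ = E·2πrL = Q_enc/ε₀ = λ_enc L/ε₀.
E = 2k|λ_enc|/r = 2(8.99×10^9)(1.248×10^-5)/(0.187) = 1.20×10^6 N/C.

|E| ≈ 1.20e6 N/C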